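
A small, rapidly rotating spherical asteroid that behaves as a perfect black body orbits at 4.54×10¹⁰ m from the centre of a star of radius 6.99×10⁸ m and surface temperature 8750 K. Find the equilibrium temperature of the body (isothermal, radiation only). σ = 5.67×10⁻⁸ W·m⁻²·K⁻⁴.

The star's surface emits σT_*⁴; at distance d the flux is S = σT_*⁴(R_*/d)².
S = 5.67×10⁻⁸·(8750)⁴·(6.99×10⁸/4.54×10¹⁰)² = 78790 W/m².
For an isothermal sphere T⁴ = (1−a)S/(4σ) = 3.474×10¹¹ K⁴.

T ≈ 768 K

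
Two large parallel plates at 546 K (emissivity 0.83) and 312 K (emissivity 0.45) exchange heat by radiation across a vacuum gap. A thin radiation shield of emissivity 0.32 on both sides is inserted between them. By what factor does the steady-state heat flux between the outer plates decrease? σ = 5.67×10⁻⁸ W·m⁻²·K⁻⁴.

factor ≈ 3.16

Without shield: q₀ = σΔ(T⁴)/(1/ε₁+1/ε₂−1) with denominator 2.427.
With shield the two gaps are in series; the resistances add: (1/ε₁+1/ε_s−1)+(1/ε_s+1/ε₂−1) = 3.330+4.347 = 7.677.
Heat-flux ratio q₀/q = 7.677/2.427.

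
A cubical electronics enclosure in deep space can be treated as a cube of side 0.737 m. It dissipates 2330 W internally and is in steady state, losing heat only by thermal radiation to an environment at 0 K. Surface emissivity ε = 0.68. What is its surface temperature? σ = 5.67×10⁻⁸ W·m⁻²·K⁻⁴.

Steady state: internal power = radiated power, P = εσA T⁴.
Radiating area A = 6L² = 3.259 m².
T⁴ = P/(εσA) = 2330/(0.68·5.67×10⁻⁸·3.259) = 1.854×10¹⁰ K⁴.
T = (1.854×10¹⁰)^(1/4).

T ≈ 369 K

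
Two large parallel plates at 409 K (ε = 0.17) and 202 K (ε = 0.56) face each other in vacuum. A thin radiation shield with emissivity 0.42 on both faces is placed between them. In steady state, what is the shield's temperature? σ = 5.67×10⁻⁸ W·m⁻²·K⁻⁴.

In steady state the net flux on the hot side equals that on the cold side.
σ(T₁⁴−T_s⁴)/D₁ = σ(T_s⁴−T₂⁴)/D₂, with D₁ = 1/ε₁+1/ε_s−1 = 7.263, D₂ = 1/ε_s+1/ε₂−1 = 3.167.
Solve for T_s⁴: T_s⁴ = (D₂·T₁⁴ + D₁·T₂⁴)/(D₁+D₂) = 9.655×10⁹ K⁴.

T_s ≈ 313 K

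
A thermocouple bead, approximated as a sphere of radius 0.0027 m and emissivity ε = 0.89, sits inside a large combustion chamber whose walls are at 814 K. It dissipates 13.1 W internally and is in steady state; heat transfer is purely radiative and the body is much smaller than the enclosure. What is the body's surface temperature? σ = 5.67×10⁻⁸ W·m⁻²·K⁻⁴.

T ≈ 1350 K

For a small grey body in a large enclosure, net radiated power = εσA(T⁴ − T_w⁴).
Steady state: P = εσA(T⁴ − T_w⁴) with A = 4πr² = 9.161×10⁻⁵ m².
T⁴ = P/(εσA) + T_w⁴ = 13.1/(0.89·5.67×10⁻⁸·9.161×10⁻⁵) + (814)⁴
    = 2.834×10¹² + 4.390×10¹¹ = 3.273×10¹² K⁴.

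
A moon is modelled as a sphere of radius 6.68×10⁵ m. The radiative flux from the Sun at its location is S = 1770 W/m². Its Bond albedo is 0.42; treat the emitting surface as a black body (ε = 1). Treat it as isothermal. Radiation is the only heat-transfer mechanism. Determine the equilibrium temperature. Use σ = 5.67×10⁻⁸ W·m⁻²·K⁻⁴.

At equilibrium, absorbed power = emitted power.
Absorbing cross-section = πr² = 1.402×10¹² m²; emitting surface = 4πr² = 5.607×10¹² m² (ratio 4).
(1−a)S·A_cross = εσ·A_surf·T⁴  ⇒  T⁴ = (1−a)S/(4σ).
T⁴ = 0.580·1770/(4·5.67×10⁻⁸) = 4.526×10⁹ K⁴.
T = (4.526×10⁹)^(1/4).

T ≈ 259 K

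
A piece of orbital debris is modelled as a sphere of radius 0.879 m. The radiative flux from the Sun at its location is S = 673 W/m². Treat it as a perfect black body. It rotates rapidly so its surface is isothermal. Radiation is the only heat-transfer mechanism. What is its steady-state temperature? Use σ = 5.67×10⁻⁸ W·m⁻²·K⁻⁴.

At equilibrium, absorbed power = emitted power.
Absorbing cross-section = πr² = 2.427 m²; emitting surface = 4πr² = 9.709 m² (ratio 4).
S·A_cross = εσ·A_surf·T⁴  ⇒  T⁴ = S/(4σ).
T⁴ = 1.00·673/(4·5.67×10⁻⁸) = 2.967×10⁹ K⁴.
T = (2.967×10⁹)^(1/4).

T ≈ 233 K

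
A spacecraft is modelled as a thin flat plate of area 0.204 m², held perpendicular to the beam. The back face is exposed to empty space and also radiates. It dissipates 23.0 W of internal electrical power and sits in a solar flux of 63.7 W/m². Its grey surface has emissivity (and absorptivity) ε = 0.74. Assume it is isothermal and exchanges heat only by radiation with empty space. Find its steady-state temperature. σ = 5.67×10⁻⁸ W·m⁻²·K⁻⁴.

At steady state, absorbed solar power + internal power = radiated power.
Absorbed: α·S·A_cross = 0.74·63.7·0.2040 = 9.616 W (cross-section A).
Total input = 9.616 + 23.0 = 32.62 W.
Radiated: εσ·A_surf·T⁴ with A_surf = 2A = 0.4080 m².
T⁴ = 32.62/(0.74·5.67×10⁻⁸·0.4080) = 1.905×10⁹ K⁴.

T ≈ 209 K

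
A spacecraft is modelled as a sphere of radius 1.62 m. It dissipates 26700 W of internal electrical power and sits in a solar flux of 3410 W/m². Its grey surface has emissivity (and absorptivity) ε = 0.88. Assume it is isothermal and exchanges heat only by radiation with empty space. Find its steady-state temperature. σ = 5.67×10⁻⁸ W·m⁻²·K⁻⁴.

At steady state, absorbed solar power + internal power = radiated power.
Absorbed: α·S·A_cross = 0.88·3410·8.245 = 24740 W (cross-section πr²).
Total input = 24740 + 26700 = 51440 W.
Radiated: εσ·A_surf·T⁴ with A_surf = 4πr² = 32.98 m².
T⁴ = 51440/(0.88·5.67×10⁻⁸·32.98) = 3.126×10¹⁰ K⁴.

T ≈ 420 K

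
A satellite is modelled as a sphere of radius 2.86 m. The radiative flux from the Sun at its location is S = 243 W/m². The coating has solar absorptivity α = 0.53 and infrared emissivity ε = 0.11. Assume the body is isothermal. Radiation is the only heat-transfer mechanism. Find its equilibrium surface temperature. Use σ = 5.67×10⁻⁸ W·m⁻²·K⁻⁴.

At equilibrium, absorbed power = emitted power.
Absorbing cross-section = πr² = 25.70 m²; emitting surface = 4πr² = 102.8 m² (ratio 4).
αS·A_cross = εσ·A_surf·T⁴  ⇒  T⁴ = αS/(ε·4σ).
T⁴ = 0.530·243/(0.11·4·5.67×10⁻⁸) = 5.162×10⁹ K⁴.
T = (5.162×10⁹)^(1/4).

T ≈ 268 K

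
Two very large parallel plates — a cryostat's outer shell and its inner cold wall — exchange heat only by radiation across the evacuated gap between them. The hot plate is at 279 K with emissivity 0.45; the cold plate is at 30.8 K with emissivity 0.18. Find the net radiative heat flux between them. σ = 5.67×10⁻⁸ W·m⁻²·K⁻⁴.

For two infinite grey parallel plates, q = σ(T₁⁴ − T₂⁴)/(1/ε₁ + 1/ε₂ − 1).
T₁⁴ − T₂⁴ = 6.059×10⁹ − 8.999×10⁵ = 6.058×10⁹ K⁴.
1/ε₁ + 1/ε₂ − 1 = 2.222 + 5.556 − 1 = 6.778.
q = 5.67×10⁻⁸ × 6.058×10⁹ / 6.778.

q ≈ 50.7 W/m²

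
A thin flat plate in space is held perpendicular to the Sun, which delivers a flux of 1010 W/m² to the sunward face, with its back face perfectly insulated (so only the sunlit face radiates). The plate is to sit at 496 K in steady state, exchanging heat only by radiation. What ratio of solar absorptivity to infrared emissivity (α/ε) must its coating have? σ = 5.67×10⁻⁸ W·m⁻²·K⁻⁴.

Balance: αS·A = εσ·1A·T⁴ ⇒ α/ε = σT⁴/S.
α/ε = 5.67×10⁻⁸·(496)⁴/1010 = 5.67×10⁻⁸·6.052×10¹⁰/1010.

α/ε ≈ 3.40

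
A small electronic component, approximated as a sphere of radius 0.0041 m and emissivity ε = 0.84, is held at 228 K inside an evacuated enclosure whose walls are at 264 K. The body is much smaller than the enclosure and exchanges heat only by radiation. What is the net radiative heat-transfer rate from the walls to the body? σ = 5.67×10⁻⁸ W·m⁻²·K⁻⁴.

P_net ≈ 0.0217 W

For a small grey body in a large enclosure: P_net = εσA(T_body⁴ − T_wall⁴).
A = 4πr² = 2.112×10⁻⁴ m²; T_body⁴ − T_wall⁴ = 2.702×10⁹ − 4.858×10⁹ = -2.155×10⁹ K⁴.
|P_net| = 0.84·5.67×10⁻⁸·2.112×10⁻⁴·2.155×10⁹.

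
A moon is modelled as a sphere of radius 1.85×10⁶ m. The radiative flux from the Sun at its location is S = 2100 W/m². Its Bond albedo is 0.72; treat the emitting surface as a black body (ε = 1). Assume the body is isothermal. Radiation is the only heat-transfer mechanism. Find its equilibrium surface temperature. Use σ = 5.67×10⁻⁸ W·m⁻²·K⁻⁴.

T ≈ 226 K

At equilibrium, absorbed power = emitted power.
Absorbing cross-section = πr² = 1.075×10¹³ m²; emitting surface = 4πr² = 4.301×10¹³ m² (ratio 4).
(1−a)S·A_cross = εσ·A_surf·T⁴  ⇒  T⁴ = (1−a)S/(4σ).
T⁴ = 0.280·2100/(4·5.67×10⁻⁸) = 2.593×10⁹ K⁴.
T = (2.593×10⁹)^(1/4).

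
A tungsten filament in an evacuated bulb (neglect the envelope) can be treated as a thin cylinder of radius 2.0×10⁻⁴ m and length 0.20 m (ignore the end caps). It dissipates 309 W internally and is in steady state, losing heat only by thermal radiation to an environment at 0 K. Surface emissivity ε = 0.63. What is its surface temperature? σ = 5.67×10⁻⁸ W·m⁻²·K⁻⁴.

T ≈ 2420 K

Steady state: internal power = radiated power, P = εσA T⁴.
Radiating area A = 2πrL = 2.513×10⁻⁴ m².
T⁴ = P/(εσA) = 309/(0.63·5.67×10⁻⁸·2.513×10⁻⁴) = 3.442×10¹³ K⁴.
T = (3.442×10¹³)^(1/4).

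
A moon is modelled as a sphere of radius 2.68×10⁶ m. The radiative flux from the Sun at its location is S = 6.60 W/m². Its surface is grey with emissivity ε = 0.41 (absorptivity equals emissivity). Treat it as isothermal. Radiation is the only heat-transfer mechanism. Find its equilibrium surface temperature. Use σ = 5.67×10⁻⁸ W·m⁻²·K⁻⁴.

T ≈ 73.4 K

At equilibrium, absorbed power = emitted power.
Absorbing cross-section = πr² = 2.256×10¹³ m²; emitting surface = 4πr² = 9.026×10¹³ m² (ratio 4).
εS·A_cross = εσ·A_surf·T⁴  ⇒  T⁴ = S/(4σ)   (ε cancels).
T⁴ = 6.60/(4·5.67×10⁻⁸) = 2.910×10⁷ K⁴.
T = (2.910×10⁷)^(1/4).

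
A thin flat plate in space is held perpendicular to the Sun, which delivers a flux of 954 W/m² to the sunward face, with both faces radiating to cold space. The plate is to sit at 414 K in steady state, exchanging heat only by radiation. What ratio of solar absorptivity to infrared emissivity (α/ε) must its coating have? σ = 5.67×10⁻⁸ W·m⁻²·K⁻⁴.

α/ε ≈ 3.49

Balance: αS·A = εσ·2A·T⁴ ⇒ α/ε = 2σT⁴/S.
α/ε = 2·5.67×10⁻⁸·(414)⁴/954 = 2·5.67×10⁻⁸·2.938×10¹⁰/954.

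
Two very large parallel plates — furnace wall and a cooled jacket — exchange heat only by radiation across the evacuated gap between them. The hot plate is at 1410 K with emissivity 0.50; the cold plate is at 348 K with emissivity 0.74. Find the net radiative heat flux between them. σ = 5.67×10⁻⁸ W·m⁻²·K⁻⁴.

For two infinite grey parallel plates, q = σ(T₁⁴ − T₂⁴)/(1/ε₁ + 1/ε₂ − 1).
T₁⁴ − T₂⁴ = 3.953×10¹² − 1.467×10¹⁰ = 3.938×10¹² K⁴.
1/ε₁ + 1/ε₂ − 1 = 2.000 + 1.351 − 1 = 2.351.
q = 5.67×10⁻⁸ × 3.938×10¹² / 2.351.

q ≈ 95000 W/m²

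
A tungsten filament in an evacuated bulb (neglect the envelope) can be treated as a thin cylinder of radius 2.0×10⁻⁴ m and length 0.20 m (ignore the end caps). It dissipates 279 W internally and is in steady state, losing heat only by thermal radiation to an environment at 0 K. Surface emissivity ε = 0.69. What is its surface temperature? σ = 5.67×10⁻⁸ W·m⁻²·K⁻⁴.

T ≈ 2310 K

Steady state: internal power = radiated power, P = εσA T⁴.
Radiating area A = 2πrL = 2.513×10⁻⁴ m².
T⁴ = P/(εσA) = 279/(0.69·5.67×10⁻⁸·2.513×10⁻⁴) = 2.837×10¹³ K⁴.
T = (2.837×10¹³)^(1/4).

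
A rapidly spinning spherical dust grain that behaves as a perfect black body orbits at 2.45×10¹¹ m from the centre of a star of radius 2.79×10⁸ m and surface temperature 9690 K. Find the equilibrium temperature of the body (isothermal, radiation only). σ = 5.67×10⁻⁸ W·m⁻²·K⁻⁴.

T ≈ 231 K

The star's surface emits σT_*⁴; at distance d the flux is S = σT_*⁴(R_*/d)².
S = 5.67×10⁻⁸·(9690)⁴·(2.79×10⁸/2.45×10¹¹)² = 648.3 W/m².
For an isothermal sphere T⁴ = (1−a)S/(4σ) = 2.858×10⁹ K⁴.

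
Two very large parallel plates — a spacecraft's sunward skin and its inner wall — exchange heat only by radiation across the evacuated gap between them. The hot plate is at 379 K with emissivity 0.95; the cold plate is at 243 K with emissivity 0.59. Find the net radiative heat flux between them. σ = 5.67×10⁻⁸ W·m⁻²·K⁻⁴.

For two infinite grey parallel plates, q = σ(T₁⁴ − T₂⁴)/(1/ε₁ + 1/ε₂ − 1).
T₁⁴ − T₂⁴ = 2.063×10¹⁰ − 3.487×10⁹ = 1.715×10¹⁰ K⁴.
1/ε₁ + 1/ε₂ − 1 = 1.053 + 1.695 − 1 = 1.748.
q = 5.67×10⁻⁸ × 1.715×10¹⁰ / 1.748.

q ≈ 556 W/m²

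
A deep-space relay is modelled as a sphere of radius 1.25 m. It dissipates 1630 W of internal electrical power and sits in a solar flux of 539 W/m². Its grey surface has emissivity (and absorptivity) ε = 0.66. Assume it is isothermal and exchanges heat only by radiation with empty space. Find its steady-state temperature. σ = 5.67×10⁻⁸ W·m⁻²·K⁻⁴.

At steady state, absorbed solar power + internal power = radiated power.
Absorbed: α·S·A_cross = 0.66·539·4.909 = 1746 W (cross-section πr²).
Total input = 1746 + 1630 = 3376 W.
Radiated: εσ·A_surf·T⁴ with A_surf = 4πr² = 19.63 m².
T⁴ = 3376/(0.66·5.67×10⁻⁸·19.63) = 4.595×10⁹ K⁴.

T ≈ 260 K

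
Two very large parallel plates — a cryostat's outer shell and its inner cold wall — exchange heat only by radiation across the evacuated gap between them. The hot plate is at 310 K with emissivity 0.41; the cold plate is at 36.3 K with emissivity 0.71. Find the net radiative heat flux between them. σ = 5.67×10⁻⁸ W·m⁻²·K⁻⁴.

For two infinite grey parallel plates, q = σ(T₁⁴ − T₂⁴)/(1/ε₁ + 1/ε₂ − 1).
T₁⁴ − T₂⁴ = 9.235×10⁹ − 1.736×10⁶ = 9.233×10⁹ K⁴.
1/ε₁ + 1/ε₂ − 1 = 2.439 + 1.408 − 1 = 2.847.
q = 5.67×10⁻⁸ × 9.233×10⁹ / 2.847.

q ≈ 184 W/m²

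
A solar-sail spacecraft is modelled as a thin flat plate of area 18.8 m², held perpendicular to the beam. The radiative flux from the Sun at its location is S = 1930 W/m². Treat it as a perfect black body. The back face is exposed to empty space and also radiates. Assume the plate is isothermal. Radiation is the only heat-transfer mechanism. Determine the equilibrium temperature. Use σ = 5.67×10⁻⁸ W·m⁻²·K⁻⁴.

At equilibrium, absorbed power = emitted power.
Absorbing cross-section = A = 18.80 m²; emitting surface = 2A = 37.60 m² (ratio 2).
S·A_cross = εσ·A_surf·T⁴  ⇒  T⁴ = S/(2σ).
T⁴ = 1.00·1930/(2·5.67×10⁻⁸) = 1.702×10¹⁰ K⁴.
T = (1.702×10¹⁰)^(1/4).

T ≈ 361 K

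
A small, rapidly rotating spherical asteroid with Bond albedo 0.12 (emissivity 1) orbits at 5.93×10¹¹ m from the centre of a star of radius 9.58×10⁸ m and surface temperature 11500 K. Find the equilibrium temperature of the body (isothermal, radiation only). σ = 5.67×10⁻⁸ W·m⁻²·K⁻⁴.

The star's surface emits σT_*⁴; at distance d the flux is S = σT_*⁴(R_*/d)².
S = 5.67×10⁻⁸·(11500)⁴·(9.58×10⁸/5.93×10¹¹)² = 2588 W/m².
For an isothermal sphere T⁴ = (1−a)S/(4σ) = 1.004×10¹⁰ K⁴.

T ≈ 317 K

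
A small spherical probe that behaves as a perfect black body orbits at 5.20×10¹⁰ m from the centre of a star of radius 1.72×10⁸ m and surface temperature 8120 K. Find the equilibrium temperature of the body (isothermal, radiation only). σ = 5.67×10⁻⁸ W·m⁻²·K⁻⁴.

The star's surface emits σT_*⁴; at distance d the flux is S = σT_*⁴(R_*/d)².
S = 5.67×10⁻⁸·(8120)⁴·(1.72×10⁸/5.20×10¹⁰)² = 2697 W/m².
For an isothermal sphere T⁴ = (1−a)S/(4σ) = 1.189×10¹⁰ K⁴.

T ≈ 330 K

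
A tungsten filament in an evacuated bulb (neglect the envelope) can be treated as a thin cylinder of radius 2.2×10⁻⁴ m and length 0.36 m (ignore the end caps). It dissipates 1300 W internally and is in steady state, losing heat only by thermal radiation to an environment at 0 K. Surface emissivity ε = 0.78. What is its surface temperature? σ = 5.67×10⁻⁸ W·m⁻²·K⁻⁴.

T ≈ 2770 K

Steady state: internal power = radiated power, P = εσA T⁴.
Radiating area A = 2πrL = 4.976×10⁻⁴ m².
T⁴ = P/(εσA) = 1300/(0.78·5.67×10⁻⁸·4.976×10⁻⁴) = 5.907×10¹³ K⁴.
T = (5.907×10¹³)^(1/4).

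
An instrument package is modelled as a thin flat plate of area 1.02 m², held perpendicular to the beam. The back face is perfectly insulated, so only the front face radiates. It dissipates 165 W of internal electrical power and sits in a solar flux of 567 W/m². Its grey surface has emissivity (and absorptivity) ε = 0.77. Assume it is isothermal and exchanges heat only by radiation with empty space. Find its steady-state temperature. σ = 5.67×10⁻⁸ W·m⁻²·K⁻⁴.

At steady state, absorbed solar power + internal power = radiated power.
Absorbed: α·S·A_cross = 0.77·567·1.020 = 445.3 W (cross-section A).
Total input = 445.3 + 165 = 610.3 W.
Radiated: εσ·A_surf·T⁴ with A_surf = A = 1.020 m².
T⁴ = 610.3/(0.77·5.67×10⁻⁸·1.020) = 1.371×10¹⁰ K⁴.

T ≈ 342 K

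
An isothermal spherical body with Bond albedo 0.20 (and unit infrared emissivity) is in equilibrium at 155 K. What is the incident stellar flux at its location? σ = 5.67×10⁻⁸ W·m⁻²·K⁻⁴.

S ≈ 164 W/m²

(1−a)S·πr² = σ·4πr²·T⁴ ⇒ S = 4σT⁴/(1−a).
S = 4·5.67×10⁻⁸·5.772×10⁸/0.800.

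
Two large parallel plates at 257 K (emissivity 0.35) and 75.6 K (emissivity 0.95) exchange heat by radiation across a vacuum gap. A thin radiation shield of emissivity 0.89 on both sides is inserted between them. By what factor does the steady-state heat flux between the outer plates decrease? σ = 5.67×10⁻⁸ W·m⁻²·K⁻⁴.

Without shield: q₀ = σΔ(T⁴)/(1/ε₁+1/ε₂−1) with denominator 2.910.
With shield the two gaps are in series; the resistances add: (1/ε₁+1/ε_s−1)+(1/ε_s+1/ε₂−1) = 2.981+1.176 = 4.157.
Heat-flux ratio q₀/q = 4.157/2.910.

factor ≈ 1.43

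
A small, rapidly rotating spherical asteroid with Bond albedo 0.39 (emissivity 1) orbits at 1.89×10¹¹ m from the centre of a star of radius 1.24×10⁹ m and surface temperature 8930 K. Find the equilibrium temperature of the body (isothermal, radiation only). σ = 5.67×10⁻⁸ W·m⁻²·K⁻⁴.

T ≈ 452 K

The star's surface emits σT_*⁴; at distance d the flux is S = σT_*⁴(R_*/d)².
S = 5.67×10⁻⁸·(8930)⁴·(1.24×10⁹/1.89×10¹¹)² = 15520 W/m².
For an isothermal sphere T⁴ = (1−a)S/(4σ) = 4.174×10¹⁰ K⁴.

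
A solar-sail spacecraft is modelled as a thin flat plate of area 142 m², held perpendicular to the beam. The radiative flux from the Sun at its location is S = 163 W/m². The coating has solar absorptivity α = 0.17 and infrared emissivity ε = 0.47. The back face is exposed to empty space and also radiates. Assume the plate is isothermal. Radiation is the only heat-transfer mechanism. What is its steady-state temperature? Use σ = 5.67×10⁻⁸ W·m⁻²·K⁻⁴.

T ≈ 151 K

At equilibrium, absorbed power = emitted power.
Absorbing cross-section = A = 142.0 m²; emitting surface = 2A = 284.0 m² (ratio 2).
αS·A_cross = εσ·A_surf·T⁴  ⇒  T⁴ = αS/(ε·2σ).
T⁴ = 0.170·163/(0.47·2·5.67×10⁻⁸) = 5.199×10⁸ K⁴.
T = (5.199×10⁸)^(1/4).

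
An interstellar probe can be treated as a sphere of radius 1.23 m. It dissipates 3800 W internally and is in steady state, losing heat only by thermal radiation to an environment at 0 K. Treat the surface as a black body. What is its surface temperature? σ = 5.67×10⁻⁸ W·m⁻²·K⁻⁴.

Steady state: internal power = radiated power, P = εσA T⁴.
Radiating area A = 4πr² = 19.01 m².
T⁴ = P/(εσA) = 3800/(1.0·5.67×10⁻⁸·19.01) = 3.525×10⁹ K⁴.
T = (3.525×10⁹)^(1/4).

T ≈ 244 K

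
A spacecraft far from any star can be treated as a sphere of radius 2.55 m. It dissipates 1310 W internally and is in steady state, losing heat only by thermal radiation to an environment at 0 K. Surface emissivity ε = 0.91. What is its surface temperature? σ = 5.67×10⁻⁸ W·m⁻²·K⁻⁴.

Steady state: internal power = radiated power, P = εσA T⁴.
Radiating area A = 4πr² = 81.71 m².
T⁴ = P/(εσA) = 1310/(0.91·5.67×10⁻⁸·81.71) = 3.107×10⁸ K⁴.
T = (3.107×10⁸)^(1/4).

T ≈ 133 K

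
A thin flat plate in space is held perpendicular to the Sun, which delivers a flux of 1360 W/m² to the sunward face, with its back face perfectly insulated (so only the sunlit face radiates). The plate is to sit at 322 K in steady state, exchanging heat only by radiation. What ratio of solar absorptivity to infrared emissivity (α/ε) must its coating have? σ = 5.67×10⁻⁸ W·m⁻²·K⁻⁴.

Balance: αS·A = εσ·1A·T⁴ ⇒ α/ε = σT⁴/S.
α/ε = 5.67×10⁻⁸·(322)⁴/1360 = 5.67×10⁻⁸·1.075×10¹⁰/1360.

α/ε ≈ 0.448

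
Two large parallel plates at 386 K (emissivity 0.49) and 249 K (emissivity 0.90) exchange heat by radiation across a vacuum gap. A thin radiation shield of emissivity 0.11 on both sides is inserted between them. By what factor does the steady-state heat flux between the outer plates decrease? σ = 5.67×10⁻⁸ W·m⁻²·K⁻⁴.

Without shield: q₀ = σΔ(T⁴)/(1/ε₁+1/ε₂−1) with denominator 2.152.
With shield the two gaps are in series; the resistances add: (1/ε₁+1/ε_s−1)+(1/ε_s+1/ε₂−1) = 10.13+9.202 = 19.33.
Heat-flux ratio q₀/q = 19.33/2.152.

factor ≈ 8.98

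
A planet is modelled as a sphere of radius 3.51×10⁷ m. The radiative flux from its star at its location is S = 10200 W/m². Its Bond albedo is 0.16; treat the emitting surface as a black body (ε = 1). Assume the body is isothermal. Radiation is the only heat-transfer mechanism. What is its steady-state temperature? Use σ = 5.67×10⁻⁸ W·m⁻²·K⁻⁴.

T ≈ 441 K

At equilibrium, absorbed power = emitted power.
Absorbing cross-section = πr² = 3.870×10¹⁵ m²; emitting surface = 4πr² = 1.548×10¹⁶ m² (ratio 4).
(1−a)S·A_cross = εσ·A_surf·T⁴  ⇒  T⁴ = (1−a)S/(4σ).
T⁴ = 0.840·10200/(4·5.67×10⁻⁸) = 3.778×10¹⁰ K⁴.
T = (3.778×10¹⁰)^(1/4).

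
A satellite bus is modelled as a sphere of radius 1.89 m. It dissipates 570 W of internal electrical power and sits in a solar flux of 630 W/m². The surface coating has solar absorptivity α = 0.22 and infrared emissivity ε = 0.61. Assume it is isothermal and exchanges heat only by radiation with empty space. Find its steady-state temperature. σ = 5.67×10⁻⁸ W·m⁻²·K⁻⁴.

T ≈ 192 K

At steady state, absorbed solar power + internal power = radiated power.
Absorbed: α·S·A_cross = 0.22·630·11.22 = 1555 W (cross-section πr²).
Total input = 1555 + 570 = 2125 W.
Radiated: εσ·A_surf·T⁴ with A_surf = 4πr² = 44.89 m².
T⁴ = 2125/(0.61·5.67×10⁻⁸·44.89) = 1.369×10⁹ K⁴.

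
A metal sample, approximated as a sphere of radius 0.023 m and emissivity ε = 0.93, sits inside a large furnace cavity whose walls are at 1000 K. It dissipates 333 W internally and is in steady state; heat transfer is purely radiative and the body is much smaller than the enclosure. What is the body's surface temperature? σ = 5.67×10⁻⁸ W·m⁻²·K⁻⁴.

T ≈ 1180 K

For a small grey body in a large enclosure, net radiated power = εσA(T⁴ − T_w⁴).
Steady state: P = εσA(T⁴ − T_w⁴) with A = 4πr² = 0.006648 m².
T⁴ = P/(εσA) + T_w⁴ = 333/(0.93·5.67×10⁻⁸·0.006648) + (1000)⁴
    = 9.500×10¹¹ + 1.000×10¹² = 1.950×10¹² K⁴.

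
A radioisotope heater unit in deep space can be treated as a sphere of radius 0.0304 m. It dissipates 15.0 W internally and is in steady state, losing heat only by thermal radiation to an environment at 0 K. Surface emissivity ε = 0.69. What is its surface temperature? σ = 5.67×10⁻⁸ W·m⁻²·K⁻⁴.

T ≈ 426 K

Steady state: internal power = radiated power, P = εσA T⁴.
Radiating area A = 4πr² = 0.01161 m².
T⁴ = P/(εσA) = 15.0/(0.69·5.67×10⁻⁸·0.01161) = 3.301×10¹⁰ K⁴.
T = (3.301×10¹⁰)^(1/4).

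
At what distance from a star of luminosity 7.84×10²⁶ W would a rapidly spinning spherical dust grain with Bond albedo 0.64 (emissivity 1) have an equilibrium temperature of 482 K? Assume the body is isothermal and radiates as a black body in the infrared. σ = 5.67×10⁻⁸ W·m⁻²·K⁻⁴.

d ≈ 4.28×10¹⁰ m

For an isothermal black-emitting sphere, (1−a)S·πr² = σ·4πr²·T⁴ ⇒ S = 4σT⁴/(1−a).
S = 4·5.67×10⁻⁸·(482)⁴/0.360 = 34000 W/m².
Flux falls as S = L/(4πd²), so d = √(L/(4πS)) = √(7.84×10²⁶/(4π·34000)).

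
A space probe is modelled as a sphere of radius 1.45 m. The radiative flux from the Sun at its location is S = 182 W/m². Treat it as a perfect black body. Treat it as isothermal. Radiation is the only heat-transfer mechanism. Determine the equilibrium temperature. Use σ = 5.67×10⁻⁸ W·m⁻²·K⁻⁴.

At equilibrium, absorbed power = emitted power.
Absorbing cross-section = πr² = 6.605 m²; emitting surface = 4πr² = 26.42 m² (ratio 4).
S·A_cross = εσ·A_surf·T⁴  ⇒  T⁴ = S/(4σ).
T⁴ = 1.00·182/(4·5.67×10⁻⁸) = 8.025×10⁸ K⁴.
T = (8.025×10⁸)^(1/4).

T ≈ 168 K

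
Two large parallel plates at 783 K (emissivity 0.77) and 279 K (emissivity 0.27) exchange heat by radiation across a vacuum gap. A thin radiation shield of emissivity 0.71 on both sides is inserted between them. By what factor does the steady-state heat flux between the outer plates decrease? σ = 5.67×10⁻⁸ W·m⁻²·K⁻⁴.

Without shield: q₀ = σΔ(T⁴)/(1/ε₁+1/ε₂−1) with denominator 4.002.
With shield the two gaps are in series; the resistances add: (1/ε₁+1/ε_s−1)+(1/ε_s+1/ε₂−1) = 1.707+4.112 = 5.819.
Heat-flux ratio q₀/q = 5.819/4.002.

factor ≈ 1.45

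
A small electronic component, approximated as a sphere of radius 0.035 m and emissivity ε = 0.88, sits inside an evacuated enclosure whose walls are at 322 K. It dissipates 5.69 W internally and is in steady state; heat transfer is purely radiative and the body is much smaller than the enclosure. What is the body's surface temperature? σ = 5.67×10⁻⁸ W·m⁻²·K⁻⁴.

For a small grey body in a large enclosure, net radiated power = εσA(T⁴ − T_w⁴).
Steady state: P = εσA(T⁴ − T_w⁴) with A = 4πr² = 0.01539 m².
T⁴ = P/(εσA) + T_w⁴ = 5.69/(0.88·5.67×10⁻⁸·0.01539) + (322)⁴
    = 7.408×10⁹ + 1.075×10¹⁰ = 1.816×10¹⁰ K⁴.

T ≈ 367 K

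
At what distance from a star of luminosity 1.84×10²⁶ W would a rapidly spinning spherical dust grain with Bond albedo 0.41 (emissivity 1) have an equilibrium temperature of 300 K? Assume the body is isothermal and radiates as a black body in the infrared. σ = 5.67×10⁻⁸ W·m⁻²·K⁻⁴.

For an isothermal black-emitting sphere, (1−a)S·πr² = σ·4πr²·T⁴ ⇒ S = 4σT⁴/(1−a).
S = 4·5.67×10⁻⁸·(300)⁴/0.590 = 3114 W/m².
Flux falls as S = L/(4πd²), so d = √(L/(4πS)) = √(1.84×10²⁶/(4π·3114)).

d ≈ 6.86×10¹⁰ m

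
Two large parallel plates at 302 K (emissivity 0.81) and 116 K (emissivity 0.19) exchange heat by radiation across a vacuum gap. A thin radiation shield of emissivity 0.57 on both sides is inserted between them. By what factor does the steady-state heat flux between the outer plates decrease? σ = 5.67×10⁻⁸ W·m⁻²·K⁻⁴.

factor ≈ 1.46

Without shield: q₀ = σΔ(T⁴)/(1/ε₁+1/ε₂−1) with denominator 5.498.
With shield the two gaps are in series; the resistances add: (1/ε₁+1/ε_s−1)+(1/ε_s+1/ε₂−1) = 1.989+6.018 = 8.006.
Heat-flux ratio q₀/q = 8.006/5.498.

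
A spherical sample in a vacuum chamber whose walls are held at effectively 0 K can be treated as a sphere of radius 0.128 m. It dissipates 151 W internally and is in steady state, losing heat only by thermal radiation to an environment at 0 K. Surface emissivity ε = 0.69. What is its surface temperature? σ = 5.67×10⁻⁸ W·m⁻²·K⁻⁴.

Steady state: internal power = radiated power, P = εσA T⁴.
Radiating area A = 4πr² = 0.2059 m².
T⁴ = P/(εσA) = 151/(0.69·5.67×10⁻⁸·0.2059) = 1.875×10¹⁰ K⁴.
T = (1.875×10¹⁰)^(1/4).

T ≈ 370 K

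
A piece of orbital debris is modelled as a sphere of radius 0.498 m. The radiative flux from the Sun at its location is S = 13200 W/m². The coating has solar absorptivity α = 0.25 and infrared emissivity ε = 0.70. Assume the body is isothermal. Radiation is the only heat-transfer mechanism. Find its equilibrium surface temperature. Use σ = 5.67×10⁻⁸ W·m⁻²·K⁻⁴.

T ≈ 380 K

At equilibrium, absorbed power = emitted power.
Absorbing cross-section = πr² = 0.7791 m²; emitting surface = 4πr² = 3.117 m² (ratio 4).
αS·A_cross = εσ·A_surf·T⁴  ⇒  T⁴ = αS/(ε·4σ).
T⁴ = 0.250·13200/(0.70·4·5.67×10⁻⁸) = 2.079×10¹⁰ K⁴.
T = (2.079×10¹⁰)^(1/4).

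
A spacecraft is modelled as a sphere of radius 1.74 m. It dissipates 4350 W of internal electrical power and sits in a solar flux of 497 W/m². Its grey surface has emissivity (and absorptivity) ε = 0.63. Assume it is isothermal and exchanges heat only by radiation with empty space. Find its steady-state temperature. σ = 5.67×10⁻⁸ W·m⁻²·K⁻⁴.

At steady state, absorbed solar power + internal power = radiated power.
Absorbed: α·S·A_cross = 0.63·497·9.511 = 2978 W (cross-section πr²).
Total input = 2978 + 4350 = 7328 W.
Radiated: εσ·A_surf·T⁴ with A_surf = 4πr² = 38.05 m².
T⁴ = 7328/(0.63·5.67×10⁻⁸·38.05) = 5.392×10⁹ K⁴.

T ≈ 271 K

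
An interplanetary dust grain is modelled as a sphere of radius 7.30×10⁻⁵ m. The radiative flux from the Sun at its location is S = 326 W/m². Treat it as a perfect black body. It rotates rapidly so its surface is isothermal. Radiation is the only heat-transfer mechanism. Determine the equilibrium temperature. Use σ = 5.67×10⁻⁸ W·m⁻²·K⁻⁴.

T ≈ 195 K

At equilibrium, absorbed power = emitted power.
Absorbing cross-section = πr² = 1.674×10⁻⁸ m²; emitting surface = 4πr² = 6.697×10⁻⁸ m² (ratio 4).
S·A_cross = εσ·A_surf·T⁴  ⇒  T⁴ = S/(4σ).
T⁴ = 1.00·326/(4·5.67×10⁻⁸) = 1.437×10⁹ K⁴.
T = (1.437×10⁹)^(1/4).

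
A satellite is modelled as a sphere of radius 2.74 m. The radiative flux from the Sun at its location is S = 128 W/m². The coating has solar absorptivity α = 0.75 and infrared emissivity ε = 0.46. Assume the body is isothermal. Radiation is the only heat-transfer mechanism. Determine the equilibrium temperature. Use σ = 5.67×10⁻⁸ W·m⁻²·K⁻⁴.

T ≈ 174 K

At equilibrium, absorbed power = emitted power.
Absorbing cross-section = πr² = 23.59 m²; emitting surface = 4πr² = 94.34 m² (ratio 4).
αS·A_cross = εσ·A_surf·T⁴  ⇒  T⁴ = αS/(ε·4σ).
T⁴ = 0.750·128/(0.46·4·5.67×10⁻⁸) = 9.202×10⁸ K⁴.
T = (9.202×10⁸)^(1/4).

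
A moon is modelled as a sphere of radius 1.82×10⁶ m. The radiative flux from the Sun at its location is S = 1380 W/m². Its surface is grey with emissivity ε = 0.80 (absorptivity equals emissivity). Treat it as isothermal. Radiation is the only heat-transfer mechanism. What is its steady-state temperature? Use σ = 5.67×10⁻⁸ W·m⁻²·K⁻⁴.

T ≈ 279 K

At equilibrium, absorbed power = emitted power.
Absorbing cross-section = πr² = 1.041×10¹³ m²; emitting surface = 4πr² = 4.162×10¹³ m² (ratio 4).
εS·A_cross = εσ·A_surf·T⁴  ⇒  T⁴ = S/(4σ)   (ε cancels).
T⁴ = 1380/(4·5.67×10⁻⁸) = 6.085×10⁹ K⁴.
T = (6.085×10⁹)^(1/4).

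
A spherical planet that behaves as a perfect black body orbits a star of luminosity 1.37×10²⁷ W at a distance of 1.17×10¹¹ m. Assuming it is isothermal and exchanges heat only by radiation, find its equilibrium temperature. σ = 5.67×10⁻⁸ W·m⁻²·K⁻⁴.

First find the stellar flux at distance d: S = L/(4πd²) = 1.37×10²⁷/(4π·(1.17×10¹¹)²) = 7964 W/m².
For an isothermal sphere, absorbed (1−a)S·πr² = emitted σ·4πr²·T⁴, so T⁴ = (1−a)S/(4σ).
T⁴ = 1.00·7964/(4·5.67×10⁻⁸) = 3.512×10¹⁰ K⁴.

T ≈ 433 K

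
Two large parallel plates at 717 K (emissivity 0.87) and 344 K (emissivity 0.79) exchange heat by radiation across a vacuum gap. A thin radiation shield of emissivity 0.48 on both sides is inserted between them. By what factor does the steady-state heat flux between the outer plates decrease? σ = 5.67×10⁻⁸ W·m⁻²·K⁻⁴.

Without shield: q₀ = σΔ(T⁴)/(1/ε₁+1/ε₂−1) with denominator 1.415.
With shield the two gaps are in series; the resistances add: (1/ε₁+1/ε_s−1)+(1/ε_s+1/ε₂−1) = 2.233+2.349 = 4.582.
Heat-flux ratio q₀/q = 4.582/1.415.

factor ≈ 3.24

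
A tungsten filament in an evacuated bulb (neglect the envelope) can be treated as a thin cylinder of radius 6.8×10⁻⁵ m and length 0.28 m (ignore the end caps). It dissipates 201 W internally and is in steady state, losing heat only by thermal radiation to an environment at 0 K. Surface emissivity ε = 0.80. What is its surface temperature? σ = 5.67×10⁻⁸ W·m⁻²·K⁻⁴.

T ≈ 2470 K

Steady state: internal power = radiated power, P = εσA T⁴.
Radiating area A = 2πrL = 1.196×10⁻⁴ m².
T⁴ = P/(εσA) = 201/(0.80·5.67×10⁻⁸·1.196×10⁻⁴) = 3.704×10¹³ K⁴.
T = (3.704×10¹³)^(1/4).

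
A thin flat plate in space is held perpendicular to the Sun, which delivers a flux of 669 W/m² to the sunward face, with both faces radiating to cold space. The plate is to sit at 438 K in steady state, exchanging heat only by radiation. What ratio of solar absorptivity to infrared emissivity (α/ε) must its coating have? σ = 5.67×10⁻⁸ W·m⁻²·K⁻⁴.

α/ε ≈ 6.24

Balance: αS·A = εσ·2A·T⁴ ⇒ α/ε = 2σT⁴/S.
α/ε = 2·5.67×10⁻⁸·(438)⁴/669 = 2·5.67×10⁻⁸·3.680×10¹⁰/669.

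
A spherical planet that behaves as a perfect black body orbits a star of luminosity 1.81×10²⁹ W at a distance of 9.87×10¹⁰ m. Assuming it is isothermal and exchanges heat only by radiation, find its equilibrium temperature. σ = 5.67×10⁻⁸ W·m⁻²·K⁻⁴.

T ≈ 1600 K

First find the stellar flux at distance d: S = L/(4πd²) = 1.81×10²⁹/(4π·(9.87×10¹⁰)²) = 1.479×10⁶ W/m².
For an isothermal sphere, absorbed (1−a)S·πr² = emitted σ·4πr²·T⁴, so T⁴ = (1−a)S/(4σ).
T⁴ = 1.00·1.479×10⁶/(4·5.67×10⁻⁸) = 6.519×10¹² K⁴.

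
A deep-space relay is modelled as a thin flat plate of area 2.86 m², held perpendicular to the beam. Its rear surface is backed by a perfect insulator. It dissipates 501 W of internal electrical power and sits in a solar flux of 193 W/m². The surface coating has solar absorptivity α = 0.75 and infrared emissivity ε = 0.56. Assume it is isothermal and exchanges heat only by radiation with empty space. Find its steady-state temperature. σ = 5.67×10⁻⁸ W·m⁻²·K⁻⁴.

At steady state, absorbed solar power + internal power = radiated power.
Absorbed: α·S·A_cross = 0.75·193·2.860 = 414.0 W (cross-section A).
Total input = 414.0 + 501 = 915.0 W.
Radiated: εσ·A_surf·T⁴ with A_surf = A = 2.860 m².
T⁴ = 915.0/(0.56·5.67×10⁻⁸·2.860) = 1.008×10¹⁰ K⁴.

T ≈ 317 K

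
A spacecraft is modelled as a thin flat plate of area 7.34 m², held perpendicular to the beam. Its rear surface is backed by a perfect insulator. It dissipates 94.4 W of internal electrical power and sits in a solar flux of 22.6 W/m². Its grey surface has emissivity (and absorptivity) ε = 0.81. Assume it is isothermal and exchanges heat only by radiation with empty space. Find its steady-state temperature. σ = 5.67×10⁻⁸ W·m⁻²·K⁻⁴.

T ≈ 161 K

At steady state, absorbed solar power + internal power = radiated power.
Absorbed: α·S·A_cross = 0.81·22.6·7.340 = 134.4 W (cross-section A).
Total input = 134.4 + 94.4 = 228.8 W.
Radiated: εσ·A_surf·T⁴ with A_surf = A = 7.340 m².
T⁴ = 228.8/(0.81·5.67×10⁻⁸·7.340) = 6.786×10⁸ K⁴.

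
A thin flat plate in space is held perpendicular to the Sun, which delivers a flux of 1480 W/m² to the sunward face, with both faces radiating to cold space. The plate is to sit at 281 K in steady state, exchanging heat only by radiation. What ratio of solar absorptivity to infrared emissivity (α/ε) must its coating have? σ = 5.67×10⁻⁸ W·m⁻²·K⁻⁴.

Balance: αS·A = εσ·2A·T⁴ ⇒ α/ε = 2σT⁴/S.
α/ε = 2·5.67×10⁻⁸·(281)⁴/1480 = 2·5.67×10⁻⁸·6.235×10⁹/1480.

α/ε ≈ 0.478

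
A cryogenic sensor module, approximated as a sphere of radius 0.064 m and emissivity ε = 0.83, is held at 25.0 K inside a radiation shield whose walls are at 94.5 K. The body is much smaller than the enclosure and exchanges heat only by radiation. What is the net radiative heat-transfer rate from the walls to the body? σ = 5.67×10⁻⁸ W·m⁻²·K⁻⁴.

For a small grey body in a large enclosure: P_net = εσA(T_body⁴ − T_wall⁴).
A = 4πr² = 0.05147 m²; T_body⁴ − T_wall⁴ = 3.906×10⁵ − 7.975×10⁷ = -7.936×10⁷ K⁴.
|P_net| = 0.83·5.67×10⁻⁸·0.05147·7.936×10⁷.

P_net ≈ 0.192 W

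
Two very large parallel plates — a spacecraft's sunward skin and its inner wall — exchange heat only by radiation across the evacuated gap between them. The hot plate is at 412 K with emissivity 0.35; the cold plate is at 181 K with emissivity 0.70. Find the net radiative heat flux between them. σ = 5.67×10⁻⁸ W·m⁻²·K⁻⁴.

For two infinite grey parallel plates, q = σ(T₁⁴ − T₂⁴)/(1/ε₁ + 1/ε₂ − 1).
T₁⁴ − T₂⁴ = 2.881×10¹⁰ − 1.073×10⁹ = 2.774×10¹⁰ K⁴.
1/ε₁ + 1/ε₂ − 1 = 2.857 + 1.429 − 1 = 3.286.
q = 5.67×10⁻⁸ × 2.774×10¹⁰ / 3.286.

q ≈ 479 W/m²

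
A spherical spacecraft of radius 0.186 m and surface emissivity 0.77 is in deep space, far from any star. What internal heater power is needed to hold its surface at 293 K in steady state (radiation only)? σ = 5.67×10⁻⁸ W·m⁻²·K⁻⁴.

P ≈ 140 W

P = εσ·4πr²·T⁴.
4πr² = 0.4347 m²; T⁴ = 7.370×10⁹ K⁴.
P = 0.77·5.67×10⁻⁸·0.4347·7.370×10⁹.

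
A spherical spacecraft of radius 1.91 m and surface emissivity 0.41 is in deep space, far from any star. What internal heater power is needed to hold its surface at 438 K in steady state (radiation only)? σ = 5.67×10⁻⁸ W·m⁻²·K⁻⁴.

P = εσ·4πr²·T⁴.
4πr² = 45.84 m²; T⁴ = 3.680×10¹⁰ K⁴.
P = 0.41·5.67×10⁻⁸·45.84·3.680×10¹⁰.

P ≈ 39200 W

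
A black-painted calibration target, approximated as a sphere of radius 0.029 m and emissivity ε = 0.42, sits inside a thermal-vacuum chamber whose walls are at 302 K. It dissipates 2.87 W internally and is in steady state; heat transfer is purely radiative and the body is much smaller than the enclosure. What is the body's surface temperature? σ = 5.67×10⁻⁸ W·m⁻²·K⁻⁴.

For a small grey body in a large enclosure, net radiated power = εσA(T⁴ − T_w⁴).
Steady state: P = εσA(T⁴ − T_w⁴) with A = 4πr² = 0.01057 m².
T⁴ = P/(εσA) + T_w⁴ = 2.87/(0.42·5.67×10⁻⁸·0.01057) + (302)⁴
    = 1.140×10¹⁰ + 8.318×10⁹ = 1.972×10¹⁰ K⁴.

T ≈ 375 K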